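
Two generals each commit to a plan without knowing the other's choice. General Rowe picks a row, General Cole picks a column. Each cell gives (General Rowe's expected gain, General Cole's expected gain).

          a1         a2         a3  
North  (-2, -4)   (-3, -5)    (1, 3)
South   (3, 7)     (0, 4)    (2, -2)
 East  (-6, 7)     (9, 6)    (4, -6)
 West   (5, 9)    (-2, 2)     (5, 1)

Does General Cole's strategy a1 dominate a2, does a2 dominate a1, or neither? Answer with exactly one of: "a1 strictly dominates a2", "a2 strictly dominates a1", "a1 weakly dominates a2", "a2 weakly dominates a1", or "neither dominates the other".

a1 strictly dominates a2

a1's payoffs vs a2's, by General Rowe's action — North: -4>-5, South: 7>4, East: 7>6, West: 9>2.
Every comparison favours a1, so a1 strictly dominates a2.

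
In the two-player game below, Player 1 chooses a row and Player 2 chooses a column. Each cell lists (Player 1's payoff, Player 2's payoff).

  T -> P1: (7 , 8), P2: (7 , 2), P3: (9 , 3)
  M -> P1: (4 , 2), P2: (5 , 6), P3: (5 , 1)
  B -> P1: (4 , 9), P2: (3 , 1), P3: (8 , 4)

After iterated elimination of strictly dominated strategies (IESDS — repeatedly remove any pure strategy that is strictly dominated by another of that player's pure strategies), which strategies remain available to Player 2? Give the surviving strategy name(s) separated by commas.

P1

Player 1's strategy M is strictly dominated by T (P1: 7>4, P2: 7>5, P3: 9>5) and is removed.
Player 1's strategy B is strictly dominated by T (P1: 7>4, P2: 7>3, P3: 9>8) and is removed.
Column P2 is eliminated: P1 beats it against every remaining row (T: 8>2).
Column P3 is eliminated: P1 beats it against every remaining row (T: 8>3).
Among the remaining strategies, none is strictly dominated by another pure strategy of the same player, so the elimination stops.
Surviving strategies — Player 1: {T}; Player 2: {P1}.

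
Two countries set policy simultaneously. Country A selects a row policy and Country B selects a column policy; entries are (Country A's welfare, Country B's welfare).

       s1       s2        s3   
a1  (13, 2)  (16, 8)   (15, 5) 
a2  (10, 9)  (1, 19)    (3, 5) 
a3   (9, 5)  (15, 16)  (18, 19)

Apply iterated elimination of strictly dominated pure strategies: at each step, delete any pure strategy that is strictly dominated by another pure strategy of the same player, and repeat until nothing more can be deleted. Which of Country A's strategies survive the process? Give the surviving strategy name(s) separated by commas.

Country A's strategy a2 is strictly dominated by a1 (s1: 13>10, s2: 16>1, s3: 15>3) and is removed.
For Country B, s2 strictly dominates s1 on the remaining rows (a1: 8>2, a3: 16>5); eliminate s1.
Among the remaining strategies, none is strictly dominated by another pure strategy of the same player, so the elimination stops.
Surviving strategies — Country A: {a1, a3}; Country B: {s2, s3}.

a1, a3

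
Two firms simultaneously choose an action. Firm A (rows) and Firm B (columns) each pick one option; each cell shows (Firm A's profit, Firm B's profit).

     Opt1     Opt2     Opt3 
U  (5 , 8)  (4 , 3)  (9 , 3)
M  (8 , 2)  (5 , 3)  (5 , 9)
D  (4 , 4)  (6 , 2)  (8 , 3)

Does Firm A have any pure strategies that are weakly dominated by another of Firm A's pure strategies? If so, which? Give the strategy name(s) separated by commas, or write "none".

none

U is not dominated — it holds its own against M at Opt3 (9>5); D at Opt1 (5>4).
M: no other strategy beats it everywhere (U at Opt1 (8>5); D at Opt1 (8>4)).
Nothing dominates D: U at Opt2 (6>4); M at Opt2 (6>5).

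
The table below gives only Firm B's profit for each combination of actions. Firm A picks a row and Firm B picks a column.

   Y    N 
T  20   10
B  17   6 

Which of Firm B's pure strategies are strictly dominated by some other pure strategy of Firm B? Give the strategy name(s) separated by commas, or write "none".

N

Y: no other strategy beats it everywhere (N at T (20>10)).
N is strictly dominated by Y (T: 20>10, B: 17>6).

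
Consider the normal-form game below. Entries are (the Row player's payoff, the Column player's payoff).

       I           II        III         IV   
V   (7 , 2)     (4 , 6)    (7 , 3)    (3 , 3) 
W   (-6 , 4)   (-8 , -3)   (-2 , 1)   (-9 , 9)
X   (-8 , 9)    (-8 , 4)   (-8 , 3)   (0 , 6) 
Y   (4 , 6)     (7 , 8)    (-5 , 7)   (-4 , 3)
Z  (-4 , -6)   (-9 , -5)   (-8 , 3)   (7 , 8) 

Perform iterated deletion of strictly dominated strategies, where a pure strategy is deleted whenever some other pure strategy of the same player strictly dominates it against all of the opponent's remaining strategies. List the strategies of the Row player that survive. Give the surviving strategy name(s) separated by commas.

The Row player's strategy W is strictly dominated by V (I: 7>-6, II: 4>-8, III: 7>-2, IV: 3>-9) and is removed.
The Row player's strategy X is strictly dominated by V (I: 7>-8, II: 4>-8, III: 7>-8, IV: 3>0) and is removed.
The Column player's strategy I is strictly dominated by II (V: 6>2, Y: 8>6, Z: -5>-6) and is removed.
Among the remaining strategies, none is strictly dominated by another pure strategy of the same player, so the elimination stops.
Surviving strategies — the Row player: {V, Y, Z}; the Column player: {II, III, IV}.

V, Y, Z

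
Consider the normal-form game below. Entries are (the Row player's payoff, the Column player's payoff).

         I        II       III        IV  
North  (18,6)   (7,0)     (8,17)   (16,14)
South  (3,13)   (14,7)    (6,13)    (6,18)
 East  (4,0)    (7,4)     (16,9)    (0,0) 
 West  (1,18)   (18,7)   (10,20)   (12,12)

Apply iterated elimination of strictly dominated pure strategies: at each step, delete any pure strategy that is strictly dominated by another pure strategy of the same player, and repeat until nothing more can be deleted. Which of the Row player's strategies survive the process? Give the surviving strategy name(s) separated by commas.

East

Column II is eliminated: III beats it against every remaining row (North: 17>0, South: 13>7, East: 9>4, West: 20>7).
The Row player's strategy South is strictly dominated by North (I: 18>3, III: 8>6, IV: 16>6) and is removed.
The Column player's strategy I is strictly dominated by III (North: 17>6, East: 9>0, West: 20>18) and is removed.
The Column player's strategy IV is strictly dominated by III (North: 17>14, East: 9>0, West: 20>12) and is removed.
For the Row player, East strictly dominates North on the remaining columns (III: 16>8); eliminate North.
The Row player's strategy West is strictly dominated by East (III: 16>10) and is removed.
Among the remaining strategies, none is strictly dominated by another pure strategy of the same player, so the elimination stops.
Surviving strategies — the Row player: {East}; the Column player: {III}.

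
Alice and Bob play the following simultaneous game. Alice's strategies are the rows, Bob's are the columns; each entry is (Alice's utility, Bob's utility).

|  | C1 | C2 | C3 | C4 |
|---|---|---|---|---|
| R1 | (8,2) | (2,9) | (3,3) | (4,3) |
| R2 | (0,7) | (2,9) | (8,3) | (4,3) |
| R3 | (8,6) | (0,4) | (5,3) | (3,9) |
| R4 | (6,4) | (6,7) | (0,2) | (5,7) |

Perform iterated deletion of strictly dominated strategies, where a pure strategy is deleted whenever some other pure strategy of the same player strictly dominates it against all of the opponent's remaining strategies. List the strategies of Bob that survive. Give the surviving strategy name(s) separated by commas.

C2, C4

Column C3 is eliminated: C2 beats it against every remaining row (R1: 9>3, R2: 9>3, R3: 4>3, R4: 7>2).
For Alice, R4 strictly dominates R2 on the remaining columns (C1: 6>0, C2: 6>2, C4: 5>4); eliminate R2.
Column C1 is eliminated: C4 beats it against every remaining row (R1: 3>2, R3: 9>6, R4: 7>4).
Alice's strategy R1 is strictly dominated by R4 (C2: 6>2, C4: 5>4) and is removed.
Alice's strategy R3 is strictly dominated by R4 (C2: 6>0, C4: 5>3) and is removed.
Among the remaining strategies, none is strictly dominated by another pure strategy of the same player, so the elimination stops.
Surviving strategies — Alice: {R4}; Bob: {C2, C4}.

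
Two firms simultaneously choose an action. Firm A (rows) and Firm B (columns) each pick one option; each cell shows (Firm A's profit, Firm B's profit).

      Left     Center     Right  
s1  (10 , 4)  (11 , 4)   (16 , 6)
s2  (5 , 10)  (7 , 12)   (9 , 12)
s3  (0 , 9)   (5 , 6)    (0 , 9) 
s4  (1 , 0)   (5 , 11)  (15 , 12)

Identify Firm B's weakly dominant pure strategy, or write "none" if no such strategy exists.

Right

Right vs Left: s1: 6>4, s2: 12>10, s3: 9=9, s4: 12>0.
Right vs Center: s1: 6>4, s2: 12=12, s3: 9>6, s4: 12>11.
Right is at least as good as every other strategy against every opponent action, so it is weakly dominant.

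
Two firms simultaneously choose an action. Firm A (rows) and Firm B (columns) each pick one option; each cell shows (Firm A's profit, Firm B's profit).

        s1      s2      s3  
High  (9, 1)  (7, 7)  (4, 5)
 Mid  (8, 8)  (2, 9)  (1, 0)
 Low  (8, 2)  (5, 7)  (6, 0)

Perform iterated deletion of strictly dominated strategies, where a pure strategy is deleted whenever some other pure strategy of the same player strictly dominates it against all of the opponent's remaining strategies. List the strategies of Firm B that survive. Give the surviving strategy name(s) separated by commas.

Row Mid is eliminated: High beats it against every remaining column (s1: 9>8, s2: 7>2, s3: 4>1).
Firm B's strategy s1 is strictly dominated by s2 (High: 7>1, Low: 7>2) and is removed.
For Firm B, s2 strictly dominates s3 on the remaining rows (High: 7>5, Low: 7>0); eliminate s3.
Firm A's strategy Low is strictly dominated by High (s2: 7>5) and is removed.
Among the remaining strategies, none is strictly dominated by another pure strategy of the same player, so the elimination stops.
Surviving strategies — Firm A: {High}; Firm B: {s2}.

s2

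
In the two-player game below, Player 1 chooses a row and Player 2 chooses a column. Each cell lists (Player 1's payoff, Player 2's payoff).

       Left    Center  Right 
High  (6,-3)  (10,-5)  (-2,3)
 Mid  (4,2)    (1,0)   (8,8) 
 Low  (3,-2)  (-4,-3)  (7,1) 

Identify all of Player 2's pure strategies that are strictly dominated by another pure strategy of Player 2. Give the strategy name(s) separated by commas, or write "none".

Left is strictly dominated by Right (High: 3>-3, Mid: 8>2, Low: 1>-2).
Left strictly dominates Center — High: -3>-5, Mid: 2>0, Low: -2>-3.
Right: no other strategy beats it everywhere (Left at High (3>-3); Center at High (3>-5)).

Left, Center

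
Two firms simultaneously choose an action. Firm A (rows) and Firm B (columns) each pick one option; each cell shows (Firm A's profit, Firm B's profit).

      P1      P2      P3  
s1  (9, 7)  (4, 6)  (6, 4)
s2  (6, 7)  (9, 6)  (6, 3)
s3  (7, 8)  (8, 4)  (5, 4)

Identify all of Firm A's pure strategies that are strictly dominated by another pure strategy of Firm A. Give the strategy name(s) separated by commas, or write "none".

none

s1 is not dominated — it holds its own against s2 at P1 (9>6); s3 at P1 (9>7).
s2: no other strategy beats it everywhere (s1 at P2 (9>4); s3 at P2 (9>8)).
s3 is not dominated — it holds its own against s1 at P2 (8>4); s2 at P1 (7>6).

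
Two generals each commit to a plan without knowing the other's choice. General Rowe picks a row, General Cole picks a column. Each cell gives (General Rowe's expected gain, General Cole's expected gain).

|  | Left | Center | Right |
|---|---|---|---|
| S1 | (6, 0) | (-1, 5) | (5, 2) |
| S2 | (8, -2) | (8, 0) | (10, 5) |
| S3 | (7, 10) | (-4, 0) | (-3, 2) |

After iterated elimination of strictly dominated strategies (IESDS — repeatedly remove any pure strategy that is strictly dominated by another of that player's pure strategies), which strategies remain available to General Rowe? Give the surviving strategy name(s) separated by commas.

For General Rowe, S2 strictly dominates S1 on the remaining columns (Left: 8>6, Center: 8>-1, Right: 10>5); eliminate S1.
General Rowe's strategy S3 is strictly dominated by S2 (Left: 8>7, Center: 8>-4, Right: 10>-3) and is removed.
General Cole's strategy Left is strictly dominated by Center (S2: 0>-2) and is removed.
Column Center is eliminated: Right beats it against every remaining row (S2: 5>0).
Among the remaining strategies, none is strictly dominated by another pure strategy of the same player, so the elimination stops.
Surviving strategies — General Rowe: {S2}; General Cole: {Right}.

S2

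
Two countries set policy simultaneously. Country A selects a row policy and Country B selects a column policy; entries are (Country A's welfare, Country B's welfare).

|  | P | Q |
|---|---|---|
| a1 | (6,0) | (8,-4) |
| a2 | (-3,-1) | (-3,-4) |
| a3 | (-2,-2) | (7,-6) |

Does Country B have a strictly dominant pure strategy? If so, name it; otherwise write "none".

P vs Q: a1: 0>-4, a2: -1>-4, a3: -2>-6.
P strictly beats every other strategy against every opponent action, so it is strictly dominant.

P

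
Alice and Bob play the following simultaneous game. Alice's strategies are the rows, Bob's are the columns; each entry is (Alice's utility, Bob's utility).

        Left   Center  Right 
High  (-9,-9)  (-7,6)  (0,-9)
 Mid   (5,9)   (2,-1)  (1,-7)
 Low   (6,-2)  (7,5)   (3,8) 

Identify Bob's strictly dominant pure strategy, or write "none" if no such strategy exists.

none

Left fails to dominate Center at High (-9<6).
Center fails to dominate Left at Mid (-1<9).
Right fails to dominate Left at High (-9=-9).
No single strategy dominates all the others.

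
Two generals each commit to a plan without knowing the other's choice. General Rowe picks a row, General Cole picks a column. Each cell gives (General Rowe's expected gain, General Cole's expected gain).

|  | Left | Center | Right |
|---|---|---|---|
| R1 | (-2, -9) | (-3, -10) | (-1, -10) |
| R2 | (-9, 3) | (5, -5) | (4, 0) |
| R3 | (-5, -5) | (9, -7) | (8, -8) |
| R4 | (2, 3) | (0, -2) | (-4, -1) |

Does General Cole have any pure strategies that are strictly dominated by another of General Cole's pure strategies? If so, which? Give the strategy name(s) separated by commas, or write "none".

Center, Right

Nothing dominates Left: Center at R1 (-9>-10); Right at R1 (-9>-10).
Center is strictly dominated by Left (R1: -9>-10, R2: 3>-5, R3: -5>-7, R4: 3>-2).
Right is strictly dominated by Left (R1: -9>-10, R2: 3>0, R3: -5>-8, R4: 3>-1).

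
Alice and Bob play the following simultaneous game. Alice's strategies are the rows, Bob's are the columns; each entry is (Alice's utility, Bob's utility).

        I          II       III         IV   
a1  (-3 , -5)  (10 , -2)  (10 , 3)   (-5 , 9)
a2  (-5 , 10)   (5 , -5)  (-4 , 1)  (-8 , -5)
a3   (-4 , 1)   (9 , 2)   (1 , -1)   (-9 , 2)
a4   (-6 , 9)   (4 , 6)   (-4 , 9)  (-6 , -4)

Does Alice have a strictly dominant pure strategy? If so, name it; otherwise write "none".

a1

a1 vs a2: I: -3>-5, II: 10>5, III: 10>-4, IV: -5>-8.
a1 vs a3: I: -3>-4, II: 10>9, III: 10>1, IV: -5>-9.
a1 vs a4: I: -3>-6, II: 10>4, III: 10>-4, IV: -5>-6.
a1 strictly beats every other strategy against every opponent action, so it is strictly dominant.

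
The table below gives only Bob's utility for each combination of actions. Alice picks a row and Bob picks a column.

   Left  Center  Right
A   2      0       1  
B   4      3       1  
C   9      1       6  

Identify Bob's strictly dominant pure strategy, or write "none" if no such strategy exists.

Left

Left vs Center: A: 2>0, B: 4>3, C: 9>1.
Left vs Right: A: 2>1, B: 4>1, C: 9>6.
Left strictly beats every other strategy against every opponent action, so it is strictly dominant.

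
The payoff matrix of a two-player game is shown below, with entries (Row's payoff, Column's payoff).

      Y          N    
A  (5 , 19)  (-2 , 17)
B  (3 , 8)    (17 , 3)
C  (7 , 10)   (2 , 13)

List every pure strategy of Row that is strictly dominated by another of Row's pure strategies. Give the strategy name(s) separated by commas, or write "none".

A is strictly dominated by C (Y: 7>5, N: 2>-2).
B is not dominated — it holds its own against A at N (17>-2); C at N (17>2).
C is not dominated — it holds its own against A at Y (7>5); B at Y (7>3).

A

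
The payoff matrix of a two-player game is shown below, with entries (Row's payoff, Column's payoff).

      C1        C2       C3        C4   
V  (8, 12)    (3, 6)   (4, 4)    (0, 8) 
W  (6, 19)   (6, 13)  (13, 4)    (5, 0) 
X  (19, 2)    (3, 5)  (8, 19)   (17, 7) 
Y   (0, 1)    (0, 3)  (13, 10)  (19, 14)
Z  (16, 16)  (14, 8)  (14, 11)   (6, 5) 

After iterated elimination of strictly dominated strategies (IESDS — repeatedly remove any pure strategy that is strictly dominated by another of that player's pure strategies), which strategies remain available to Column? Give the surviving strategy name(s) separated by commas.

For Row, Z strictly dominates V on the remaining columns (C1: 16>8, C2: 14>3, C3: 14>4, C4: 6>0); eliminate V.
Row's strategy W is strictly dominated by Z (C1: 16>6, C2: 14>6, C3: 14>13, C4: 6>5) and is removed.
Column's strategy C2 is strictly dominated by C3 (X: 19>5, Y: 10>3, Z: 11>8) and is removed.
Among the remaining strategies, none is strictly dominated by another pure strategy of the same player, so the elimination stops.
Surviving strategies — Row: {X, Y, Z}; Column: {C1, C3, C4}.

C1, C3, C4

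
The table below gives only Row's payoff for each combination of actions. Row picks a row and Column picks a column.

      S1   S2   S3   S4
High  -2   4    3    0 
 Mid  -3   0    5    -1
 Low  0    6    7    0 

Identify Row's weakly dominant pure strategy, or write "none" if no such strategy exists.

Low vs High: S1: 0>-2, S2: 6>4, S3: 7>3, S4: 0=0.
Low vs Mid: S1: 0>-3, S2: 6>0, S3: 7>5, S4: 0>-1.
Low is at least as good as every other strategy against every opponent action, so it is weakly dominant.

Low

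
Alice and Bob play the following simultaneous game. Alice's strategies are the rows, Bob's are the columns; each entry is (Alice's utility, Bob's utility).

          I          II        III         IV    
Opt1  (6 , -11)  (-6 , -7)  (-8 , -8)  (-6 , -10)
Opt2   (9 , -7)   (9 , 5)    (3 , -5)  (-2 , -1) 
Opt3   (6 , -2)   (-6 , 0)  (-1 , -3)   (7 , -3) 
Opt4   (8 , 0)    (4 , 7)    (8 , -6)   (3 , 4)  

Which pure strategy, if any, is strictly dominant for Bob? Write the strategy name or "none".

II

II vs I: Opt1: -7>-11, Opt2: 5>-7, Opt3: 0>-2, Opt4: 7>0.
II vs III: Opt1: -7>-8, Opt2: 5>-5, Opt3: 0>-3, Opt4: 7>-6.
II vs IV: Opt1: -7>-10, Opt2: 5>-1, Opt3: 0>-3, Opt4: 7>4.
II strictly beats every other strategy against every opponent action, so it is strictly dominant.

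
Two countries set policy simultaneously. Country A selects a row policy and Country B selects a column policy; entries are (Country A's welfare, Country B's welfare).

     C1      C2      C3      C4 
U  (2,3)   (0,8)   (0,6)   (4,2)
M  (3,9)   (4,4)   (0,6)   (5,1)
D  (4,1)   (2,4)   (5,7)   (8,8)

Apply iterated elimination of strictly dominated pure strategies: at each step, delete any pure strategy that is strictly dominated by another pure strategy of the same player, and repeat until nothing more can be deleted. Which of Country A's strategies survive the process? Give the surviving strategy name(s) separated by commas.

D

Country A's strategy U is strictly dominated by D (C1: 4>2, C2: 2>0, C3: 5>0, C4: 8>4) and is removed.
Column C2 is eliminated: C3 beats it against every remaining row (M: 6>4, D: 7>4).
Country A's strategy M is strictly dominated by D (C1: 4>3, C3: 5>0, C4: 8>5) and is removed.
For Country B, C3 strictly dominates C1 on the remaining rows (D: 7>1); eliminate C1.
Country B's strategy C3 is strictly dominated by C4 (D: 8>7) and is removed.
Among the remaining strategies, none is strictly dominated by another pure strategy of the same player, so the elimination stops.
Surviving strategies — Country A: {D}; Country B: {C4}.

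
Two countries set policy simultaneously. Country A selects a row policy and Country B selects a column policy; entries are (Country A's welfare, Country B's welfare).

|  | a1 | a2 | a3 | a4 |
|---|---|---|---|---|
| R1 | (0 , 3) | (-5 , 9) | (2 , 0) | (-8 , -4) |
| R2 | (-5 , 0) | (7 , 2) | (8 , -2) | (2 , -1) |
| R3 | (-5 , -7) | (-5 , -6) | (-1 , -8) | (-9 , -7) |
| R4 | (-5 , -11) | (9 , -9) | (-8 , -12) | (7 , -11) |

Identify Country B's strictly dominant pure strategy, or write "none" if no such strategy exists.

a2

a2 vs a1: R1: 9>3, R2: 2>0, R3: -6>-7, R4: -9>-11.
a2 vs a3: R1: 9>0, R2: 2>-2, R3: -6>-8, R4: -9>-12.
a2 vs a4: R1: 9>-4, R2: 2>-1, R3: -6>-7, R4: -9>-11.
a2 strictly beats every other strategy against every opponent action, so it is strictly dominant.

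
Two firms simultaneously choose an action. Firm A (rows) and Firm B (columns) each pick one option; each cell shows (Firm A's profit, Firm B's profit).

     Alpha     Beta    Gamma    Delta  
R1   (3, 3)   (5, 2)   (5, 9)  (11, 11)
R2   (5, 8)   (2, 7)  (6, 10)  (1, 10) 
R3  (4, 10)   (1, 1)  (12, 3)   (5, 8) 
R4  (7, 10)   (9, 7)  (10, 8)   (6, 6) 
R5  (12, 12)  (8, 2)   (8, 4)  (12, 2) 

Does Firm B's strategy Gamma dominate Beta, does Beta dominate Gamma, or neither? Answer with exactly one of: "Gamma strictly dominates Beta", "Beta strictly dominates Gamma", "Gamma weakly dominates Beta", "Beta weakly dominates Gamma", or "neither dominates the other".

Gamma's payoffs vs Beta's, by Firm A's action — R1: 9>2, R2: 10>7, R3: 3>1, R4: 8>7, R5: 4>2.
Gamma gives a strictly higher payoff against every action of Firm A, so Gamma strictly dominates Beta.

Gamma strictly dominates Beta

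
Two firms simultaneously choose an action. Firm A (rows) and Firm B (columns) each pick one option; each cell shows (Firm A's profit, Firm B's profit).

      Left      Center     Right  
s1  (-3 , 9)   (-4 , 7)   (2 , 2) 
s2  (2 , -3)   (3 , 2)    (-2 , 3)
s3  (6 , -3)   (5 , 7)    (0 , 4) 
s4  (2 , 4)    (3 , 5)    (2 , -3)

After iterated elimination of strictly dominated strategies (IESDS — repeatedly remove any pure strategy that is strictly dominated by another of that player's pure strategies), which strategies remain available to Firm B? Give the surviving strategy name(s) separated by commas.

Center

For Firm A, s3 strictly dominates s2 on the remaining columns (Left: 6>2, Center: 5>3, Right: 0>-2); eliminate s2.
Column Right is eliminated: Center beats it against every remaining row (s1: 7>2, s3: 7>4, s4: 5>-3).
Firm A's strategy s1 is strictly dominated by s3 (Left: 6>-3, Center: 5>-4) and is removed.
For Firm A, s3 strictly dominates s4 on the remaining columns (Left: 6>2, Center: 5>3); eliminate s4.
Firm B's strategy Left is strictly dominated by Center (s3: 7>-3) and is removed.
Among the remaining strategies, none is strictly dominated by another pure strategy of the same player, so the elimination stops.
Surviving strategies — Firm A: {s3}; Firm B: {Center}.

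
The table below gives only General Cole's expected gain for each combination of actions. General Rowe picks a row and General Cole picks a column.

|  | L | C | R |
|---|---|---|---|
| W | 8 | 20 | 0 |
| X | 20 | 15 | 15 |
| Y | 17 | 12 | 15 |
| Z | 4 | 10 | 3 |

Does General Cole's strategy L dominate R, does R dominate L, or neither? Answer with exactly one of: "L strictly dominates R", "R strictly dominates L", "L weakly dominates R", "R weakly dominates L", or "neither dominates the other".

L's payoffs vs R's, by General Rowe's action — W: 8>0, X: 20>15, Y: 17>15, Z: 4>3.
Every comparison favours L, so L strictly dominates R.

L strictly dominates R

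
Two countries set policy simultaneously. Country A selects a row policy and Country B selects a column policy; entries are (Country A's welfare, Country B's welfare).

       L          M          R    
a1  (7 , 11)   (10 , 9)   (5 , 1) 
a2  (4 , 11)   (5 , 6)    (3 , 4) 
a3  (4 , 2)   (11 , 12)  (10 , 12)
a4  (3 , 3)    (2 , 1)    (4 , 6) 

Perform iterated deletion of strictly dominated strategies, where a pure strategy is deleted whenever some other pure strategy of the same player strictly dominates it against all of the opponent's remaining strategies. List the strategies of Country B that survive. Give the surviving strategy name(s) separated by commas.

L, M, R

Country A's strategy a2 is strictly dominated by a1 (L: 7>4, M: 10>5, R: 5>3) and is removed.
For Country A, a1 strictly dominates a4 on the remaining columns (L: 7>3, M: 10>2, R: 5>4); eliminate a4.
Among the remaining strategies, none is strictly dominated by another pure strategy of the same player, so the elimination stops.
Surviving strategies — Country A: {a1, a3}; Country B: {L, M, R}.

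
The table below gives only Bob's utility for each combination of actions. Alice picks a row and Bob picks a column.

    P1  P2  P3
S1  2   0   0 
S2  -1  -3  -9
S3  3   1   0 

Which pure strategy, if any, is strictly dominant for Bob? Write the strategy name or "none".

P1

P1 vs P2: S1: 2>0, S2: -1>-3, S3: 3>1.
P1 vs P3: S1: 2>0, S2: -1>-9, S3: 3>0.
P1 strictly beats every other strategy against every opponent action, so it is strictly dominant.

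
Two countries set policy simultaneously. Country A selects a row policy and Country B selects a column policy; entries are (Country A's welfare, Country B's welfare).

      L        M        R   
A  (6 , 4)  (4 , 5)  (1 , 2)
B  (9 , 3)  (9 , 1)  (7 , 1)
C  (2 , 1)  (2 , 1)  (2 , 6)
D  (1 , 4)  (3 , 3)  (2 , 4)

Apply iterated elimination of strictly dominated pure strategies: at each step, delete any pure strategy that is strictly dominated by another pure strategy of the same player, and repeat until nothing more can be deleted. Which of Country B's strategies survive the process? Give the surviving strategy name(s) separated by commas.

Row A is eliminated: B beats it against every remaining column (L: 9>6, M: 9>4, R: 7>1).
For Country A, B strictly dominates C on the remaining columns (L: 9>2, M: 9>2, R: 7>2); eliminate C.
Row D is eliminated: B beats it against every remaining column (L: 9>1, M: 9>3, R: 7>2).
Column M is eliminated: L beats it against every remaining row (B: 3>1).
Column R is eliminated: L beats it against every remaining row (B: 3>1).
Among the remaining strategies, none is strictly dominated by another pure strategy of the same player, so the elimination stops.
Surviving strategies — Country A: {B}; Country B: {L}.

L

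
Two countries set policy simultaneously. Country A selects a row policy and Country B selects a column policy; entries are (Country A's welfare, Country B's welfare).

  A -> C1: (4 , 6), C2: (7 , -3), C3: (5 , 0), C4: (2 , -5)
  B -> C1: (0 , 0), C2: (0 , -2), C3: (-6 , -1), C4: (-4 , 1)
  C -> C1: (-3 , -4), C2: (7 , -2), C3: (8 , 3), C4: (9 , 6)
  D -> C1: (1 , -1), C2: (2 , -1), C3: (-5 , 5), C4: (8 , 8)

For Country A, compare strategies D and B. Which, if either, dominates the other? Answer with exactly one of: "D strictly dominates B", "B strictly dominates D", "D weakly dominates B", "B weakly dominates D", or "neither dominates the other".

Compare D to B across each opponent action: C1: 1>0, C2: 2>0, C3: -5>-6, C4: 8>-4.
D gives a strictly higher payoff against each opponent action, so D strictly dominates B.

D strictly dominates B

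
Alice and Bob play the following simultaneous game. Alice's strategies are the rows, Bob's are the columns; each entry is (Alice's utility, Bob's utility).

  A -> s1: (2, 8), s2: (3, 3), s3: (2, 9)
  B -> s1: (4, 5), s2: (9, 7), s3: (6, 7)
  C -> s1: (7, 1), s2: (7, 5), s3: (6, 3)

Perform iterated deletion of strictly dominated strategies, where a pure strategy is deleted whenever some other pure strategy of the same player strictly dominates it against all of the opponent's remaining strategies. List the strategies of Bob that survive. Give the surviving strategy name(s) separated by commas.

For Alice, B strictly dominates A on the remaining columns (s1: 4>2, s2: 9>3, s3: 6>2); eliminate A.
Bob's strategy s1 is strictly dominated by s2 (B: 7>5, C: 5>1) and is removed.
Among the remaining strategies, none is strictly dominated by another pure strategy of the same player, so the elimination stops.
Surviving strategies — Alice: {B, C}; Bob: {s2, s3}.

s2, s3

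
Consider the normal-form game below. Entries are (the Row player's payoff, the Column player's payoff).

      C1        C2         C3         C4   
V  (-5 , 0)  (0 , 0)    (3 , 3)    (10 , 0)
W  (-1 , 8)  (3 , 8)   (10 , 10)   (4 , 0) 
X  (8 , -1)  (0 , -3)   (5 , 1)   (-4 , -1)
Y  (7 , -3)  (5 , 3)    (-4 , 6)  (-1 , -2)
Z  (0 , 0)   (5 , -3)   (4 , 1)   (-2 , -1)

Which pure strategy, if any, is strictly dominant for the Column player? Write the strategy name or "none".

C3

C3 vs C1: V: 3>0, W: 10>8, X: 1>-1, Y: 6>-3, Z: 1>0.
C3 vs C2: V: 3>0, W: 10>8, X: 1>-3, Y: 6>3, Z: 1>-3.
C3 vs C4: V: 3>0, W: 10>0, X: 1>-1, Y: 6>-2, Z: 1>-1.
C3 strictly beats every other strategy against every opponent action, so it is strictly dominant.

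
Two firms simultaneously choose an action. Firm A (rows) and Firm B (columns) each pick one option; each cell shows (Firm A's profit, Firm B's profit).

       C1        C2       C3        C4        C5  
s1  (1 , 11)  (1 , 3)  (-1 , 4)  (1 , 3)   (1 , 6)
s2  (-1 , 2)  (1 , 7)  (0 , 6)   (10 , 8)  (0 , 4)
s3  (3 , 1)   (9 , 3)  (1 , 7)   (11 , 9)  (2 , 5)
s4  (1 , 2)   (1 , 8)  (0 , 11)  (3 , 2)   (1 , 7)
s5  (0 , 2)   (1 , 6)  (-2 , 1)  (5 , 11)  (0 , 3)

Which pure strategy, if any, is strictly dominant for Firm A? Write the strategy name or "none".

s3

s3 vs s1: C1: 3>1, C2: 9>1, C3: 1>-1, C4: 11>1, C5: 2>1.
s3 vs s2: C1: 3>-1, C2: 9>1, C3: 1>0, C4: 11>10, C5: 2>0.
s3 vs s4: C1: 3>1, C2: 9>1, C3: 1>0, C4: 11>3, C5: 2>1.
s3 vs s5: C1: 3>0, C2: 9>1, C3: 1>-2, C4: 11>5, C5: 2>0.
s3 strictly beats every other strategy against every opponent action, so it is strictly dominant.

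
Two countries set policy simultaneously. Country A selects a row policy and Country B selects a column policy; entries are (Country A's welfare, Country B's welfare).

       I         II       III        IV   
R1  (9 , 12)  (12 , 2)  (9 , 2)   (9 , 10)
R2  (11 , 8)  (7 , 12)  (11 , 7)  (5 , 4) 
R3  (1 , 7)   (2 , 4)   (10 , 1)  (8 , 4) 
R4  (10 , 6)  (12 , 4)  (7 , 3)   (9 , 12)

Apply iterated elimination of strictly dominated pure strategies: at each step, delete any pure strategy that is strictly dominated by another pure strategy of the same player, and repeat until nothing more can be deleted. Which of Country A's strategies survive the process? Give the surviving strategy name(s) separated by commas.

Country B's strategy III is strictly dominated by I (R1: 12>2, R2: 8>7, R3: 7>1, R4: 6>3) and is removed.
Row R3 is eliminated: R1 beats it against every remaining column (I: 9>1, II: 12>2, IV: 9>8).
Among the remaining strategies, none is strictly dominated by another pure strategy of the same player, so the elimination stops.
Surviving strategies — Country A: {R1, R2, R4}; Country B: {I, II, IV}.

R1, R2, R4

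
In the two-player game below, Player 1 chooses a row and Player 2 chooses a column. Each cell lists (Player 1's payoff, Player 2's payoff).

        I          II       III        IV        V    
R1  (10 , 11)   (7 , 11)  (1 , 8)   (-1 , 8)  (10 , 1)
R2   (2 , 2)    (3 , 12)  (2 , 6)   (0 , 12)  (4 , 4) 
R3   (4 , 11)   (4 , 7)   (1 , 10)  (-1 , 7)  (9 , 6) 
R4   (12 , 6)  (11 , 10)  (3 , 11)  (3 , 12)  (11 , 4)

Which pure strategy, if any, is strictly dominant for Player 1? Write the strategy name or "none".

R4 vs R1: I: 12>10, II: 11>7, III: 3>1, IV: 3>-1, V: 11>10.
R4 vs R2: I: 12>2, II: 11>3, III: 3>2, IV: 3>0, V: 11>4.
R4 vs R3: I: 12>4, II: 11>4, III: 3>1, IV: 3>-1, V: 11>9.
R4 strictly beats every other strategy against every opponent action, so it is strictly dominant.

R4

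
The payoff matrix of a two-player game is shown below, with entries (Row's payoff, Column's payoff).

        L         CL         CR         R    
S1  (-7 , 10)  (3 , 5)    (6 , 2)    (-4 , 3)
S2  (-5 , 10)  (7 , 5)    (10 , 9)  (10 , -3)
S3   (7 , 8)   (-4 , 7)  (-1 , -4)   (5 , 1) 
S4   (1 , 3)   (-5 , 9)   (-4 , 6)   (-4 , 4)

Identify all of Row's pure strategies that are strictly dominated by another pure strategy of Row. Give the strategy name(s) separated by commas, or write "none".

S1, S4

S1 is strictly dominated by S2 (L: -5>-7, CL: 7>3, CR: 10>6, R: 10>-4).
S2: no other strategy beats it everywhere (S1 at L (-5>-7); S3 at CL (7>-4); S4 at CL (7>-5)).
Nothing dominates S3: S1 at L (7>-7); S2 at L (7>-5); S4 at L (7>1).
S4 is strictly dominated by S3 (L: 7>1, CL: -4>-5, CR: -1>-4, R: 5>-4).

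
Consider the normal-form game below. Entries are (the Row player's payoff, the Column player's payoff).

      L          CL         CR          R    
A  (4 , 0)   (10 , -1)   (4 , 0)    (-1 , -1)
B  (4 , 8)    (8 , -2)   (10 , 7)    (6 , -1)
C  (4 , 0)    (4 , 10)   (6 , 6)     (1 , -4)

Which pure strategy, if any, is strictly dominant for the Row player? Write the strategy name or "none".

none

A fails to dominate B at L (4=4).
B fails to dominate A at L (4=4).
C fails to dominate A at L (4=4).
No single strategy dominates all the others.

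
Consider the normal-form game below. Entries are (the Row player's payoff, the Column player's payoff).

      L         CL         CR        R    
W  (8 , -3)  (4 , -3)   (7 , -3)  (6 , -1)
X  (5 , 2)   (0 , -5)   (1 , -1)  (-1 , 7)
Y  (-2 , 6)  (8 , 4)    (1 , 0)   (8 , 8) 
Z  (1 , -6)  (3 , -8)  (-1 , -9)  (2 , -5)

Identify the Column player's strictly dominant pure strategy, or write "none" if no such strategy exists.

R

R vs L: W: -1>-3, X: 7>2, Y: 8>6, Z: -5>-6.
R vs CL: W: -1>-3, X: 7>-5, Y: 8>4, Z: -5>-8.
R vs CR: W: -1>-3, X: 7>-1, Y: 8>0, Z: -5>-9.
R strictly beats every other strategy against every opponent action, so it is strictly dominant.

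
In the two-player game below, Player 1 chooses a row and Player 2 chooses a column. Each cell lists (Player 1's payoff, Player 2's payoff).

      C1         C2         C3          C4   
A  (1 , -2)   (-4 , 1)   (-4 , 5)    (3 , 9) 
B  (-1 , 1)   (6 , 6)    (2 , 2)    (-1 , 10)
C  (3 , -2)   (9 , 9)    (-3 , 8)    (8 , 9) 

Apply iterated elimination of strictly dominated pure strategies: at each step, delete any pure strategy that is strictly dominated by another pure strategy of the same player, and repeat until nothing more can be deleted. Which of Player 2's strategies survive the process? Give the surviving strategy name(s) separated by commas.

Row A is eliminated: C beats it against every remaining column (C1: 3>1, C2: 9>-4, C3: -3>-4, C4: 8>3).
Player 2's strategy C1 is strictly dominated by C2 (B: 6>1, C: 9>-2) and is removed.
Player 2's strategy C3 is strictly dominated by C2 (B: 6>2, C: 9>8) and is removed.
Row B is eliminated: C beats it against every remaining column (C2: 9>6, C4: 8>-1).
Among the remaining strategies, none is strictly dominated by another pure strategy of the same player, so the elimination stops.
Surviving strategies — Player 1: {C}; Player 2: {C2, C4}.

C2, C4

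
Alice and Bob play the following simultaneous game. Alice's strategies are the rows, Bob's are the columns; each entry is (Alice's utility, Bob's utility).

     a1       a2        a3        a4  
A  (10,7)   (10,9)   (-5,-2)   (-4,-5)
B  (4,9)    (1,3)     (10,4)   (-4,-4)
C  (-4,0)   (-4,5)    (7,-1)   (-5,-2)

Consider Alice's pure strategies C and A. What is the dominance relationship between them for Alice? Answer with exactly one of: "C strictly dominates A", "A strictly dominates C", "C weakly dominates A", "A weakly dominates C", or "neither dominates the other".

neither dominates the other

C's payoffs vs A's, by Bob's action — a1: -4<10, a2: -4<10, a3: 7>-5, a4: -5<-4.
C does better at a3 but worse at a1, a2, a4; neither strategy dominates the other.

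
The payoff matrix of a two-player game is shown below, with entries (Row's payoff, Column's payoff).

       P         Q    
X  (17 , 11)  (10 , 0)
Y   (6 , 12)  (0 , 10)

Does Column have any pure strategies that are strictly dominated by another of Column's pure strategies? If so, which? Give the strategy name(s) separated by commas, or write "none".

Q

P is not dominated — it holds its own against Q at X (11>0).
Q is strictly dominated by P (X: 11>0, Y: 12>10).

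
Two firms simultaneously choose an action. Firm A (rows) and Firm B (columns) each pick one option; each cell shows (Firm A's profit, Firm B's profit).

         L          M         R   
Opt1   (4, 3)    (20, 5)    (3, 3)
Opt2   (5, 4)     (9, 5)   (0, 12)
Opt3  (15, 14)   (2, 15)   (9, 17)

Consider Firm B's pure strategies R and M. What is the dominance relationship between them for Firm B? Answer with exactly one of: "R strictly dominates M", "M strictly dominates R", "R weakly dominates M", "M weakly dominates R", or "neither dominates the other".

R's payoffs vs M's, by Firm A's action — Opt1: 3<5, Opt2: 12>5, Opt3: 17>15.
R does better at Opt2, Opt3 but worse at Opt1; neither strategy dominates the other.

neither dominates the other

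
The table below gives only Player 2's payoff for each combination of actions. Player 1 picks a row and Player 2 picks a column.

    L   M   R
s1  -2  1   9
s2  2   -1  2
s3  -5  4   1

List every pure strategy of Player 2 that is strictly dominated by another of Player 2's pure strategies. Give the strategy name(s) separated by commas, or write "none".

none

Nothing dominates L: M at s2 (2>-1); R at s2 (2=2).
M: no other strategy beats it everywhere (L at s1 (1>-2); R at s3 (4>1)).
Nothing dominates R: L at s1 (9>-2); M at s1 (9>1).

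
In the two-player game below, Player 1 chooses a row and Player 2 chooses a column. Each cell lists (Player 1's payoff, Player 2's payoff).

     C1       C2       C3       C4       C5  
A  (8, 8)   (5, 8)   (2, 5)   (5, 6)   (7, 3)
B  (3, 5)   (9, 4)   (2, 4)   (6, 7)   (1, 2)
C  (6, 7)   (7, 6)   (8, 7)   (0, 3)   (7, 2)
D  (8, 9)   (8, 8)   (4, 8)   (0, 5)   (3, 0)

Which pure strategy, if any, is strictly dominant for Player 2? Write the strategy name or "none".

none

C1 fails to dominate C2 at A (8=8).
C2 fails to dominate C1 at A (8=8).
C3 fails to dominate C1 at A (5<8).
C4 fails to dominate C1 at A (6<8).
C5 fails to dominate C1 at A (3<8).
No single strategy dominates all the others.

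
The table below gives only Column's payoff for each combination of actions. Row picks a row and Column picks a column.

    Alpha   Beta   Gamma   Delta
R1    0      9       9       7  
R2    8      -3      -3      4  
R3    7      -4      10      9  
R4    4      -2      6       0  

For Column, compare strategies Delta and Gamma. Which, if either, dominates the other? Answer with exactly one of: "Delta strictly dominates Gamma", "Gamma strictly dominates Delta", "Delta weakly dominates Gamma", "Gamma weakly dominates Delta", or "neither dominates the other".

Compare Delta to Gamma across each choice by Row: R1: 7<9, R2: 4>-3, R3: 9<10, R4: 0<6.
Delta does better at R2 but worse at R1, R3, R4; neither strategy dominates the other.

neither dominates the other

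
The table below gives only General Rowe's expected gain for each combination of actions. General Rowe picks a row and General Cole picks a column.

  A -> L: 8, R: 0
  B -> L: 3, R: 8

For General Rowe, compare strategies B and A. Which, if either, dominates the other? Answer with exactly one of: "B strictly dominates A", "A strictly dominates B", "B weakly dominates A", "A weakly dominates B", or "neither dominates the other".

Compare B to A across every action of General Cole: L: 3<8, R: 8>0.
B does better at R but worse at L; neither strategy dominates the other.

neither dominates the other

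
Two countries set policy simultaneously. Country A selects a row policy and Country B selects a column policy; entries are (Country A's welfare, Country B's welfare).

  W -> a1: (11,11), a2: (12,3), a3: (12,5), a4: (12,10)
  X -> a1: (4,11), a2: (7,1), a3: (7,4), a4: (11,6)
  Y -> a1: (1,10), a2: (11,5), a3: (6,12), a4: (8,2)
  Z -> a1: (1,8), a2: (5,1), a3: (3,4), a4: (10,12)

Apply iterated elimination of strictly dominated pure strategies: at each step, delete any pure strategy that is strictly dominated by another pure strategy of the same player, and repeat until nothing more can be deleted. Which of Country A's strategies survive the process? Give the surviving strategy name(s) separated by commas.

W

For Country A, W strictly dominates X on the remaining columns (a1: 11>4, a2: 12>7, a3: 12>7, a4: 12>11); eliminate X.
Country A's strategy Y is strictly dominated by W (a1: 11>1, a2: 12>11, a3: 12>6, a4: 12>8) and is removed.
Row Z is eliminated: W beats it against every remaining column (a1: 11>1, a2: 12>5, a3: 12>3, a4: 12>10).
Country B's strategy a2 is strictly dominated by a1 (W: 11>3) and is removed.
For Country B, a1 strictly dominates a3 on the remaining rows (W: 11>5); eliminate a3.
For Country B, a1 strictly dominates a4 on the remaining rows (W: 11>10); eliminate a4.
Among the remaining strategies, none is strictly dominated by another pure strategy of the same player, so the elimination stops.
Surviving strategies — Country A: {W}; Country B: {a1}.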